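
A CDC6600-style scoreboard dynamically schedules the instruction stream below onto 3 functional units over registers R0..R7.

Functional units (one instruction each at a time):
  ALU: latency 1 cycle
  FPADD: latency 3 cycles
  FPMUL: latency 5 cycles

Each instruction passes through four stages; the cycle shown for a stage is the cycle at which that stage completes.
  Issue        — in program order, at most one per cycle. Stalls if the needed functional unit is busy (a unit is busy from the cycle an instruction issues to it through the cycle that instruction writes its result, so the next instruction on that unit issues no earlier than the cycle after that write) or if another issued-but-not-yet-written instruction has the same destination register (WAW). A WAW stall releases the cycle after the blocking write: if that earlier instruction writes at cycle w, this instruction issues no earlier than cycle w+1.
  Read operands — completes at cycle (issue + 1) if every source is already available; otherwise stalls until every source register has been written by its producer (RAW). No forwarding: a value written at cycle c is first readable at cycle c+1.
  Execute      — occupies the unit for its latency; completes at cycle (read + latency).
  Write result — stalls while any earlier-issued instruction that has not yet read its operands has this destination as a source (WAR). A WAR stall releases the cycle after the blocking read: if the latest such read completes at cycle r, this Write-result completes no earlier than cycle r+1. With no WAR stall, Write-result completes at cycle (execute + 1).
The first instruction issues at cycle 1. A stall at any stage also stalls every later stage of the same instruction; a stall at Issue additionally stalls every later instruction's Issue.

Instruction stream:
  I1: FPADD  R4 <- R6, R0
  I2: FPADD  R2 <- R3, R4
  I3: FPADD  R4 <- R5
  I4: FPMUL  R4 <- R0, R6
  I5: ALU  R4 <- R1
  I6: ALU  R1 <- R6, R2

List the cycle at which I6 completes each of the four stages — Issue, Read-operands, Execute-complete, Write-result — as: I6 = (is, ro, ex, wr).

  I1 | 1 | 2 | 5 | 6
  I2 | 7 | 8 | 11 | 12   struct: FPADD busy until I1 writes@6
  I3 | 13 | 14 | 17 | 18   struct: FPADD busy until I2 writes@12
  I4 | 19 | 20 | 25 | 26   WAW R4: wait I3 write@18
  I5 | 27 | 28 | 29 | 30   WAW R4: wait I4 write@26
  I6 | 31 | 32 | 33 | 34   struct: ALU busy until I5 writes@30

I6 = (31, 32, 33, 34)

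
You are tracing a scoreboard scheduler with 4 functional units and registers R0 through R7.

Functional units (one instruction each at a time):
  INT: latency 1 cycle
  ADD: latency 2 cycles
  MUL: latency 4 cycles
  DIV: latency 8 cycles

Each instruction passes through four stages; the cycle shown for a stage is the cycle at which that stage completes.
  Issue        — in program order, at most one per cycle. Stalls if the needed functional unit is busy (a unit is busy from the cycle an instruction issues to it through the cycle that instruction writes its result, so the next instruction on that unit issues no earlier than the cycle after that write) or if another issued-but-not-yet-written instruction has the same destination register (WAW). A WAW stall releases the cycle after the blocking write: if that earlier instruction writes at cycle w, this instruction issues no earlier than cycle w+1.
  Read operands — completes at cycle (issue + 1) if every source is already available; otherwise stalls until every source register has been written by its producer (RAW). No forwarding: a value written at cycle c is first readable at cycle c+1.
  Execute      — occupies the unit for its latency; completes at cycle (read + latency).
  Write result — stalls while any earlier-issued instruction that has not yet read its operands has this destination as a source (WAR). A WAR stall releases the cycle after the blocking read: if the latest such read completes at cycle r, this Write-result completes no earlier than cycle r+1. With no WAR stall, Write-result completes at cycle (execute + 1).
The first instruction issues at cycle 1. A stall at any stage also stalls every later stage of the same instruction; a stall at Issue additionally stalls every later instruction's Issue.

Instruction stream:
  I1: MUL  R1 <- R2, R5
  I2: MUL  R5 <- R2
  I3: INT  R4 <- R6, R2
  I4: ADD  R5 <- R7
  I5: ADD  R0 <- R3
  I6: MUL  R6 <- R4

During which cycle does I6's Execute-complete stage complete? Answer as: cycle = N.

cycle = 26

1) issue 1, read 2, done 6, write 7
2) issue 8, read 9, done 13, write 14  <struct: MUL busy until I1 writes@7>
3) issue 9, read 10, done 11, write 12
4) issue 15, read 16, done 18, write 19  <WAW R5: wait I2 write@14>
5) issue 20, read 21, done 23, write 24  <struct: ADD busy until I4 writes@19>
6) issue 21, read 22, done 26, write 27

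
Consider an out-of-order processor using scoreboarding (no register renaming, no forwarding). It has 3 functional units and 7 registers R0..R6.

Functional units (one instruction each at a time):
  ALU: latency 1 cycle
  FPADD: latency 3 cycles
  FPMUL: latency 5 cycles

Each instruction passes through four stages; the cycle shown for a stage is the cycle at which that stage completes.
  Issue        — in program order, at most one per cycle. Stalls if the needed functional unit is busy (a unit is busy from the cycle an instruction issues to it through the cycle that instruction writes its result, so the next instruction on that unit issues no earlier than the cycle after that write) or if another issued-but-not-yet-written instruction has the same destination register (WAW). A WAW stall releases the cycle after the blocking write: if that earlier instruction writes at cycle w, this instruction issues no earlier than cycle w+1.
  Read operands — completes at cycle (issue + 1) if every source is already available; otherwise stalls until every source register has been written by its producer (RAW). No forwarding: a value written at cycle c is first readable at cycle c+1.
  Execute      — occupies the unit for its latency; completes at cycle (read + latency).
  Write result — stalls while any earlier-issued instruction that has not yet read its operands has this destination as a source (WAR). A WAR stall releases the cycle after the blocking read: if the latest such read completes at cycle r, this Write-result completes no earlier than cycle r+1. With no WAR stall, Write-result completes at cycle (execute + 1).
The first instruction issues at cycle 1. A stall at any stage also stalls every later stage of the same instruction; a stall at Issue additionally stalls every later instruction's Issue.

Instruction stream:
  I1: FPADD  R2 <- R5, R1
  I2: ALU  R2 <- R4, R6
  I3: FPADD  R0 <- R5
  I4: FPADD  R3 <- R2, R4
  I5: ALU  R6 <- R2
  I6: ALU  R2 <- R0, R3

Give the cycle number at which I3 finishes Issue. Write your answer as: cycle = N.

t=1  I1 dispatched to FPADD
t=2  I1 operands ready
t=5  I1 complete
t=6  R2←I1
t=7  I2 dispatched to ALU
t=8  I2 operands ready, I3 dispatched to FPADD
t=9  I2 complete, I3 operands ready
t=10  R2←I2
t=12  I3 complete
t=13  R0←I3
t=14  I4 dispatched to FPADD
t=15  I4 operands ready, I5 dispatched to ALU
t=16  I5 operands ready
t=17  I5 complete
t=18  I4 complete, R6←I5
t=19  R3←I4, I6 dispatched to ALU
t=20  I6 operands ready
t=21  I6 complete
t=22  R2←I6

cycle = 8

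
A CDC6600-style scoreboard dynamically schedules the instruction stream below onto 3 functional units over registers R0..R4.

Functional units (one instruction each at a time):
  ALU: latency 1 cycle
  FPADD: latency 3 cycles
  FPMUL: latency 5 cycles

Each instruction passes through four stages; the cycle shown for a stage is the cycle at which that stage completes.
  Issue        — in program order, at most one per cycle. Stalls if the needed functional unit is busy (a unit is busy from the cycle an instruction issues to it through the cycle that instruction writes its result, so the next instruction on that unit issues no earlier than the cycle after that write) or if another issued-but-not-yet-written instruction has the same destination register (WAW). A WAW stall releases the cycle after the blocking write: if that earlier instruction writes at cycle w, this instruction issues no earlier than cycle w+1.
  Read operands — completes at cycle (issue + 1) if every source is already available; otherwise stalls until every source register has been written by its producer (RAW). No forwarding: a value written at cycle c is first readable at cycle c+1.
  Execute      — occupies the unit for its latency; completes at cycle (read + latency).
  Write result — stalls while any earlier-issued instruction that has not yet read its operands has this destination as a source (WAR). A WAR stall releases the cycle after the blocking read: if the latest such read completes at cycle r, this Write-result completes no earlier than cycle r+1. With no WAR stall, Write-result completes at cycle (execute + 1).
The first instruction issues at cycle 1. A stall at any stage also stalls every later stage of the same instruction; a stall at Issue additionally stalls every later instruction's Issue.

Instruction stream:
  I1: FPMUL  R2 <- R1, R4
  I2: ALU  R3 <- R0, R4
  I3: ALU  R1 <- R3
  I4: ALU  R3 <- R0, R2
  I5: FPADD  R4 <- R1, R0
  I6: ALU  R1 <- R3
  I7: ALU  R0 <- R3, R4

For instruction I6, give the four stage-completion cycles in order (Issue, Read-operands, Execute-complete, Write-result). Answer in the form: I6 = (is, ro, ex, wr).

[1] I1 dispatched to FPMUL
[2] I1 operands ready; I2 dispatched to ALU
[3] I2 operands ready
[4] I2 complete
[5] R3←I2
[6] I3 dispatched to ALU
[7] I1 complete; I3 operands ready
[8] R2←I1; I3 complete
[9] R1←I3
[10] I4 dispatched to ALU
[11] I4 operands ready; I5 dispatched to FPADD
[12] I4 complete; I5 operands ready
[13] R3←I4
[14] I6 dispatched to ALU
[15] I5 complete; I6 operands ready
[16] R4←I5; I6 complete
[17] R1←I6
[18] I7 dispatched to ALU
[19] I7 operands ready
[20] I7 complete
[21] R0←I7

I6 = (14, 15, 16, 17)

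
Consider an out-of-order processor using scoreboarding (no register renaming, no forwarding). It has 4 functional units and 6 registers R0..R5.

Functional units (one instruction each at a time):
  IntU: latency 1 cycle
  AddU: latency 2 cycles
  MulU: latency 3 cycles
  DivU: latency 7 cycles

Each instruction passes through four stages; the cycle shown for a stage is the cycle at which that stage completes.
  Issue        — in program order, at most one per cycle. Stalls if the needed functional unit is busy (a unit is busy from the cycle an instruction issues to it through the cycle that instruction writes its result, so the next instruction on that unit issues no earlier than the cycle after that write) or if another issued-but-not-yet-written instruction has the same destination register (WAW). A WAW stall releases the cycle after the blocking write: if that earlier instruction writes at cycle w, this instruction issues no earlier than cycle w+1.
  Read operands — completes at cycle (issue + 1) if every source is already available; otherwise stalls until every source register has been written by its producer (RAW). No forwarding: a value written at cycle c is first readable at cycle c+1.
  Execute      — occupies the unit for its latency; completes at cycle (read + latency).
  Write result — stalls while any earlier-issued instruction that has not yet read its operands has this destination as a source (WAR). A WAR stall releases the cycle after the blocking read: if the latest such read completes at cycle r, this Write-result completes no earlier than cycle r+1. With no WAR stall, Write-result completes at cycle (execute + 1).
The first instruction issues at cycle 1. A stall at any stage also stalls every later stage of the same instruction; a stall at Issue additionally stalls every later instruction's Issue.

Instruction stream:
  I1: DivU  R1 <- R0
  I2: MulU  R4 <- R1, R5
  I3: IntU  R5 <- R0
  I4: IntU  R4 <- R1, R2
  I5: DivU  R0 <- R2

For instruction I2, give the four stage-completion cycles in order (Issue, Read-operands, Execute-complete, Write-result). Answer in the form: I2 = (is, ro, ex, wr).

I2 = (2, 11, 14, 15)

I1  is:1  ro:2  ex:9  wr:10
I2  is:2  ro:11  ex:14  wr:15  — RAW R1: wait I1 write@10
I3  is:3  ro:4  ex:5  wr:12  — WAR R5: wait I2 read@11
I4  is:16  ro:17  ex:18  wr:19  — WAW R4: wait I2 write@15
I5  is:17  ro:18  ex:25  wr:26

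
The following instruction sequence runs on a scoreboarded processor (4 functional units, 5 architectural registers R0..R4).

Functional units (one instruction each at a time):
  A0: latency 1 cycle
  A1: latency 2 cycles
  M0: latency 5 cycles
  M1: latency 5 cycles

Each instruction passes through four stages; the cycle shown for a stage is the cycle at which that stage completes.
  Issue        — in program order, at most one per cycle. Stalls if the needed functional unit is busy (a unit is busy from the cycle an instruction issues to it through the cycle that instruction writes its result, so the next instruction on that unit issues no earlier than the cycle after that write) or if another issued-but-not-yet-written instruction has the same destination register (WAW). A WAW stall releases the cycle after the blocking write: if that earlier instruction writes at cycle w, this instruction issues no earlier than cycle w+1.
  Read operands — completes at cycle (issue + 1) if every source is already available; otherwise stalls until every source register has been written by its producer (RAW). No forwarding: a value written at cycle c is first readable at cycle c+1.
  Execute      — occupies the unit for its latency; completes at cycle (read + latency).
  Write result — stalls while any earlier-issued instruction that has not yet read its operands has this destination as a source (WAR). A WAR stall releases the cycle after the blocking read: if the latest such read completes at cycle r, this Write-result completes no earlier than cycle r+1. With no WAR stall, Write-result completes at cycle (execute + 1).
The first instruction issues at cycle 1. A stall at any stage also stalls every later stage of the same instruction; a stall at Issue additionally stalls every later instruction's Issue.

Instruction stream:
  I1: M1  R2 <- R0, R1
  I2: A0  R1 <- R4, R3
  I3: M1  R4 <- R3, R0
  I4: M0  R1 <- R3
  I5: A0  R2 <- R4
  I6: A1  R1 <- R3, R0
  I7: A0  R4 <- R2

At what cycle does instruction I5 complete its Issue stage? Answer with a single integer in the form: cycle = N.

cycle = 11

I1 -> (1, 2, 7, 8)
I2 -> (2, 3, 4, 5)
I3 -> (9, 10, 15, 16)  // struct: M1 busy until I1 writes@8
I4 -> (10, 11, 16, 17)
I5 -> (11, 17, 18, 19)  // RAW R4: wait I3 write@16
I6 -> (18, 19, 21, 22)  // WAW R1: wait I4 write@17
I7 -> (20, 21, 22, 23)  // struct: A0 busy until I5 writes@19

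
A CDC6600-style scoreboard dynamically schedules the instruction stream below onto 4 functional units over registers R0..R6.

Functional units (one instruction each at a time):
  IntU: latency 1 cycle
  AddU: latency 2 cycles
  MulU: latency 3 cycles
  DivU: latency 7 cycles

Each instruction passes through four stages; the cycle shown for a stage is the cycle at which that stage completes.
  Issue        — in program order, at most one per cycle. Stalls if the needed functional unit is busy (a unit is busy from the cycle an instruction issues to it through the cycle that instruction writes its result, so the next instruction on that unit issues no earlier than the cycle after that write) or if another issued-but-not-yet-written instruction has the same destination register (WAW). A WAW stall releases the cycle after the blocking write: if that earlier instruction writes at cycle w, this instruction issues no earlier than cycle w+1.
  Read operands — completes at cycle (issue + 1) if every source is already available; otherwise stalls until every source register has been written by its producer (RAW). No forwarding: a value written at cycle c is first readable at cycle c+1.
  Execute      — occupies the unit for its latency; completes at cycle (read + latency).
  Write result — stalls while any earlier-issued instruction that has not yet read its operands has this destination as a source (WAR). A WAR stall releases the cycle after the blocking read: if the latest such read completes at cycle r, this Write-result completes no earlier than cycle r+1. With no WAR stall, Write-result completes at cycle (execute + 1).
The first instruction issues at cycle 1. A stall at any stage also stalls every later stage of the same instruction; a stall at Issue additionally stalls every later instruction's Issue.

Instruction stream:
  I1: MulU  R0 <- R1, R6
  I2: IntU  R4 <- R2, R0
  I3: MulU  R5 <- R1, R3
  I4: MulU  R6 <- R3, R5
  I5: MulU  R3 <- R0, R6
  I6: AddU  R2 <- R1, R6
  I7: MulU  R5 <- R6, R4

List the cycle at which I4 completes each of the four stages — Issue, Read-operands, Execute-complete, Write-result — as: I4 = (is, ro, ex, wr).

I4 = (13, 14, 17, 18)

c1: I1 issues→MulU
c2: I1 reads; I2 issues→IntU
c5: I1 exec-done
c6: I1 writes R0
c7: I2 reads; I3 issues→MulU
c8: I2 exec-done; I3 reads
c9: I2 writes R4
c11: I3 exec-done
c12: I3 writes R5
c13: I4 issues→MulU
c14: I4 reads
c17: I4 exec-done
c18: I4 writes R6
c19: I5 issues→MulU
c20: I5 reads; I6 issues→AddU
c21: I6 reads
c23: I5 exec-done; I6 exec-done
c24: I5 writes R3; I6 writes R2
c25: I7 issues→MulU
c26: I7 reads
c29: I7 exec-done
c30: I7 writes R5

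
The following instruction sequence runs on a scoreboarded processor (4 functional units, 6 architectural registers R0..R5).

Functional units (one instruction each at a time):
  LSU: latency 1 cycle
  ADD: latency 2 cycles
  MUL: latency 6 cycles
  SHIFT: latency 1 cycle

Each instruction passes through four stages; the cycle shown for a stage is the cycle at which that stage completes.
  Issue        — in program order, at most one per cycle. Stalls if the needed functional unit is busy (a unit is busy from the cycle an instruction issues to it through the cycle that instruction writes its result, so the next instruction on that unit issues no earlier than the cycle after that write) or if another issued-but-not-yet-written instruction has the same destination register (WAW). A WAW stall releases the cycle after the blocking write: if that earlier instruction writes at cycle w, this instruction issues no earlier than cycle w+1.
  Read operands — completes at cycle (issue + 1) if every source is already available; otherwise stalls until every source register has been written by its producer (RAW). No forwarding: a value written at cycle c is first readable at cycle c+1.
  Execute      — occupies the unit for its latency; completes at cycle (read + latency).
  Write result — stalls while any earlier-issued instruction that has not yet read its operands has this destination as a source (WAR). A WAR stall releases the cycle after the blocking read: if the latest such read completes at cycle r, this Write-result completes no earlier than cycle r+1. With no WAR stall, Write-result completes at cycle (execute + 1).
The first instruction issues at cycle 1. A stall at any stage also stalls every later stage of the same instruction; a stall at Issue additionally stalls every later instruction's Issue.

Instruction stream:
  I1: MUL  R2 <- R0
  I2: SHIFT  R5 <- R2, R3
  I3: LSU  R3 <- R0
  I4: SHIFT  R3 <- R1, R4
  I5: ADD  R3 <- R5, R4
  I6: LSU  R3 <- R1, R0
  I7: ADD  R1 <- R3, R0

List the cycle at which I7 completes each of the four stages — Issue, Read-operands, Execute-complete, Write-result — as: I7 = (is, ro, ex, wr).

cycle 1: I1→MUL
cycle 2: I1 RO · I2→SHIFT
cycle 3: I3→LSU
cycle 4: I3 RO
cycle 5: I3 EX
cycle 8: I1 EX
cycle 9: I1 WR R2
cycle 10: I2 RO
cycle 11: I2 EX · I3 WR R3
cycle 12: I2 WR R5
cycle 13: I4→SHIFT
cycle 14: I4 RO
cycle 15: I4 EX
cycle 16: I4 WR R3
cycle 17: I5→ADD
cycle 18: I5 RO
cycle 20: I5 EX
cycle 21: I5 WR R3
cycle 22: I6→LSU
cycle 23: I6 RO · I7→ADD
cycle 24: I6 EX
cycle 25: I6 WR R3
cycle 26: I7 RO
cycle 28: I7 EX
cycle 29: I7 WR R1

I7 = (23, 26, 28, 29)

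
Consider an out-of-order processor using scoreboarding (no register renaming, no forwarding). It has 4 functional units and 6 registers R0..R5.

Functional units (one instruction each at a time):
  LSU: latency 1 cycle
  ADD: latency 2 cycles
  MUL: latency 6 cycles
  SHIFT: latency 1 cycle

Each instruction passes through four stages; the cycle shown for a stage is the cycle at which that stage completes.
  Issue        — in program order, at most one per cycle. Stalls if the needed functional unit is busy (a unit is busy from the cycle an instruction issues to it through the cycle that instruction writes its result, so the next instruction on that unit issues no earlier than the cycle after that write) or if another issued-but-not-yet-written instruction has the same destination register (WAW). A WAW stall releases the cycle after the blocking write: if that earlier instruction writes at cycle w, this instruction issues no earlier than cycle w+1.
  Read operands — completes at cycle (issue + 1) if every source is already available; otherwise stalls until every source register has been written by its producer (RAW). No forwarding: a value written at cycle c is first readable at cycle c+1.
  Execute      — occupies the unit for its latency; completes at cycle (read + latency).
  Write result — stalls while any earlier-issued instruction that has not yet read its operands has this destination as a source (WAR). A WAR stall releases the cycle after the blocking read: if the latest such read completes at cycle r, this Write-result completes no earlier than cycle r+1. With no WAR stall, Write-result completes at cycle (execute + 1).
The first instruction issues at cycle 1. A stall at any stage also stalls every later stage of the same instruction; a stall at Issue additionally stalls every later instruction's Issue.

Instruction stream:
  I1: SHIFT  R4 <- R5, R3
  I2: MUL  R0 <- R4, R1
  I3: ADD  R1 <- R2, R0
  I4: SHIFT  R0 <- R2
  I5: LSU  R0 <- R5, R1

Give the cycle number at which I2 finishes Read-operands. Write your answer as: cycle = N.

cycle 1: I1 issues→SHIFT
cycle 2: I1 reads; I2 issues→MUL
cycle 3: I1 exec-done; I3 issues→ADD
cycle 4: I1 writes R4
cycle 5: I2 reads
cycle 11: I2 exec-done
cycle 12: I2 writes R0
cycle 13: I3 reads; I4 issues→SHIFT
cycle 14: I4 reads
cycle 15: I3 exec-done; I4 exec-done
cycle 16: I3 writes R1; I4 writes R0
cycle 17: I5 issues→LSU
cycle 18: I5 reads
cycle 19: I5 exec-done
cycle 20: I5 writes R0

cycle = 5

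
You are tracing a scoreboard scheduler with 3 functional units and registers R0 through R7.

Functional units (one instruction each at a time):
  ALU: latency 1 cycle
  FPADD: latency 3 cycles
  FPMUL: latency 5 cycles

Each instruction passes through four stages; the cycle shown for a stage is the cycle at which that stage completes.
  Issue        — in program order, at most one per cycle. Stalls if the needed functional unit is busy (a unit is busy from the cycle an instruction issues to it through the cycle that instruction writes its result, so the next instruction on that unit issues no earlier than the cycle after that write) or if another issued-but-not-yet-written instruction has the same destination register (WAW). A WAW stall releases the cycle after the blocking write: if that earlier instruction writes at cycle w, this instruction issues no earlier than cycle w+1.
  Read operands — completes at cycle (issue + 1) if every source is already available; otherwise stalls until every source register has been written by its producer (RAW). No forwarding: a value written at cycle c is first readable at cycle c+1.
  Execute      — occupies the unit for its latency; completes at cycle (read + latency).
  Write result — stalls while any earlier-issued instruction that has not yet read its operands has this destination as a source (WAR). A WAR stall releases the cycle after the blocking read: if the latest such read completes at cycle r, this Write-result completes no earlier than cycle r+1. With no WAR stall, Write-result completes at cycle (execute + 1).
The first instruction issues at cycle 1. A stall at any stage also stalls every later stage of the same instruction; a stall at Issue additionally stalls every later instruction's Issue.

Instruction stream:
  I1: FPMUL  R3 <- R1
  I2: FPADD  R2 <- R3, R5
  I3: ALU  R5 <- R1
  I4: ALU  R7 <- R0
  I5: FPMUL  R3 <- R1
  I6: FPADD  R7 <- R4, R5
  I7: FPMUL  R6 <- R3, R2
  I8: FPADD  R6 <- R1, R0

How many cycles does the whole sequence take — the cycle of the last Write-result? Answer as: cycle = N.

cycle = 33

  I1 | 1 | 2 | 7 | 8
  I2 | 2 | 9 | 12 | 13   RAW R3: wait I1 write@8
  I3 | 3 | 4 | 5 | 10   WAR R5: wait I2 read@9
  I4 | 11 | 12 | 13 | 14   struct: ALU busy until I3 writes@10
  I5 | 12 | 13 | 18 | 19
  I6 | 15 | 16 | 19 | 20   WAW R7: wait I4 write@14
  I7 | 20 | 21 | 26 | 27   struct: FPMUL busy until I5 writes@19
  I8 | 28 | 29 | 32 | 33   WAW R6: wait I7 write@27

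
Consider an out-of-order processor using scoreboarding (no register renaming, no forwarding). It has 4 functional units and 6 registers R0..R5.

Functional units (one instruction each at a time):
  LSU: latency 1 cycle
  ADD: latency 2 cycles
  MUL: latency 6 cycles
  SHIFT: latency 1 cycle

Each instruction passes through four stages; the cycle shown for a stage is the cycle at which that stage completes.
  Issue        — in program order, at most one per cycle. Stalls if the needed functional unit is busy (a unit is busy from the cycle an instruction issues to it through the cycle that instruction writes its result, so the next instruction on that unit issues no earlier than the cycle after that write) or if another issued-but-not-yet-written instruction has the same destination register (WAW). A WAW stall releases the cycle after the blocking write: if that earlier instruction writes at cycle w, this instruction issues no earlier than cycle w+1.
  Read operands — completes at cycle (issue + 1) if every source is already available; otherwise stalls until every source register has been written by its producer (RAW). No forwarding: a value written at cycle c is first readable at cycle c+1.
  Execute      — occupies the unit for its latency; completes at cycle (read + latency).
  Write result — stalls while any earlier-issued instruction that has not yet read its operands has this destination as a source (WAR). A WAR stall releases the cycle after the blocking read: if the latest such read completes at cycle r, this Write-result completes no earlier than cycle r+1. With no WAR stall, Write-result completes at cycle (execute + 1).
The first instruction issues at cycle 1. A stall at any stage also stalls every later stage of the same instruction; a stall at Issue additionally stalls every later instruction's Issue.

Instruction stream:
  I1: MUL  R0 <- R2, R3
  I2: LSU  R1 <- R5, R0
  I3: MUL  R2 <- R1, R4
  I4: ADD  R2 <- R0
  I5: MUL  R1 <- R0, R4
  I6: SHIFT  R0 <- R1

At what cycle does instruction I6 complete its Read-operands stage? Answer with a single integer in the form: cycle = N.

I1 -> (1, 2, 8, 9)
I2 -> (2, 10, 11, 12)  // RAW R0: wait I1 write@9
I3 -> (10, 13, 19, 20)  // struct: MUL busy until I1 writes@9, RAW R1: wait I2 write@12
I4 -> (21, 22, 24, 25)  // WAW R2: wait I3 write@20
I5 -> (22, 23, 29, 30)
I6 -> (23, 31, 32, 33)  // RAW R1: wait I5 write@30

cycle = 31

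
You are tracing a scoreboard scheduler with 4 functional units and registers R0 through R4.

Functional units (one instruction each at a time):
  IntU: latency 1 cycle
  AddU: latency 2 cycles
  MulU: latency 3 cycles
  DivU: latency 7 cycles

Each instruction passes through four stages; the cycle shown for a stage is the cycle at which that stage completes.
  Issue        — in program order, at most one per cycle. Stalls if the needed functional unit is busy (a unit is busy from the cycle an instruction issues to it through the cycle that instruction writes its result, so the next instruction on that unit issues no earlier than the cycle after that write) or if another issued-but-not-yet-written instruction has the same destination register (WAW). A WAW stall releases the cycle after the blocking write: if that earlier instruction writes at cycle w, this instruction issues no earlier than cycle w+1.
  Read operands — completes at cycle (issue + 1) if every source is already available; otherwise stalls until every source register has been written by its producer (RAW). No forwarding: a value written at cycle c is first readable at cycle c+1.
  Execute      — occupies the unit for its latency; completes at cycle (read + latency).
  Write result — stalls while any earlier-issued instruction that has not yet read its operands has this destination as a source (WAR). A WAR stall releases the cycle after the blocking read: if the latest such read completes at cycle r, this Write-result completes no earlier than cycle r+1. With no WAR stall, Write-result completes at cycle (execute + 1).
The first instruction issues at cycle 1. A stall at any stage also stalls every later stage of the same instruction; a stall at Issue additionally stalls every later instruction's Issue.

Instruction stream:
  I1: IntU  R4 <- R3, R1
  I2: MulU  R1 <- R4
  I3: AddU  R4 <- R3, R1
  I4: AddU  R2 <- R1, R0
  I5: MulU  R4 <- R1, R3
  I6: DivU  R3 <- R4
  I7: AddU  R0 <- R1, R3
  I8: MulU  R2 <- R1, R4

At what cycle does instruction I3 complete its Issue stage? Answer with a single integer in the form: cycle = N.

I1  is:1  ro:2  ex:3  wr:4
I2  is:2  ro:5  ex:8  wr:9  — RAW R4: wait I1 write@4
I3  is:5  ro:10  ex:12  wr:13  — WAW R4: wait I1 write@4, RAW R1: wait I2 write@9
I4  is:14  ro:15  ex:17  wr:18  — struct: AddU busy until I3 writes@13
I5  is:15  ro:16  ex:19  wr:20
I6  is:16  ro:21  ex:28  wr:29  — RAW R4: wait I5 write@20
I7  is:19  ro:30  ex:32  wr:33  — struct: AddU busy until I4 writes@18, RAW R3: wait I6 write@29
I8  is:21  ro:22  ex:25  wr:26  — struct: MulU busy until I5 writes@20

cycle = 5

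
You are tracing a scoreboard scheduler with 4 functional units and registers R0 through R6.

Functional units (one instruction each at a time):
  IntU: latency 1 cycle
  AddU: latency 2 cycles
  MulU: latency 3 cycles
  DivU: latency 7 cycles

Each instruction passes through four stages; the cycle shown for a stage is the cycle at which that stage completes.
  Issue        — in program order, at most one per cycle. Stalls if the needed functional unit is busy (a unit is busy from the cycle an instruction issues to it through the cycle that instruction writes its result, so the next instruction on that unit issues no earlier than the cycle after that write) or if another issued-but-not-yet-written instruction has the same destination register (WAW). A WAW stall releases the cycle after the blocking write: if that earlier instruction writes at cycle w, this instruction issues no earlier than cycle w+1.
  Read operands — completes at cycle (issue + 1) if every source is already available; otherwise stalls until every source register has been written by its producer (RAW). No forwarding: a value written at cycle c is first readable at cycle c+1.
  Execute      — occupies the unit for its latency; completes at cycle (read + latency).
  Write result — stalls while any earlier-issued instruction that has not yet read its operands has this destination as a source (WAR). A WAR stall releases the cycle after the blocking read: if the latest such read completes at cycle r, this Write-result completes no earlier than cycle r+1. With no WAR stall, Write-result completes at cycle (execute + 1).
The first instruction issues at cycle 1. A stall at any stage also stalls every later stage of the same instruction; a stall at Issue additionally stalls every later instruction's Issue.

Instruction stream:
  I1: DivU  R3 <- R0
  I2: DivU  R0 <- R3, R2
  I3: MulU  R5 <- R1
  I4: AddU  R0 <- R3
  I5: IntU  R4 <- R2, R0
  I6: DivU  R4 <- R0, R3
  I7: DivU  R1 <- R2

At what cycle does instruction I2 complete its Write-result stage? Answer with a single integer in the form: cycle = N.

cycle = 20

[I1] 1/2/9/10
[I2] 11/12/19/20  (struct: DivU busy until I1 writes@10)
[I3] 12/13/16/17
[I4] 21/22/24/25  (WAW R0: wait I2 write@20)
[I5] 22/26/27/28  (RAW R0: wait I4 write@25)
[I6] 29/30/37/38  (WAW R4: wait I5 write@28)
[I7] 39/40/47/48  (struct: DivU busy until I6 writes@38)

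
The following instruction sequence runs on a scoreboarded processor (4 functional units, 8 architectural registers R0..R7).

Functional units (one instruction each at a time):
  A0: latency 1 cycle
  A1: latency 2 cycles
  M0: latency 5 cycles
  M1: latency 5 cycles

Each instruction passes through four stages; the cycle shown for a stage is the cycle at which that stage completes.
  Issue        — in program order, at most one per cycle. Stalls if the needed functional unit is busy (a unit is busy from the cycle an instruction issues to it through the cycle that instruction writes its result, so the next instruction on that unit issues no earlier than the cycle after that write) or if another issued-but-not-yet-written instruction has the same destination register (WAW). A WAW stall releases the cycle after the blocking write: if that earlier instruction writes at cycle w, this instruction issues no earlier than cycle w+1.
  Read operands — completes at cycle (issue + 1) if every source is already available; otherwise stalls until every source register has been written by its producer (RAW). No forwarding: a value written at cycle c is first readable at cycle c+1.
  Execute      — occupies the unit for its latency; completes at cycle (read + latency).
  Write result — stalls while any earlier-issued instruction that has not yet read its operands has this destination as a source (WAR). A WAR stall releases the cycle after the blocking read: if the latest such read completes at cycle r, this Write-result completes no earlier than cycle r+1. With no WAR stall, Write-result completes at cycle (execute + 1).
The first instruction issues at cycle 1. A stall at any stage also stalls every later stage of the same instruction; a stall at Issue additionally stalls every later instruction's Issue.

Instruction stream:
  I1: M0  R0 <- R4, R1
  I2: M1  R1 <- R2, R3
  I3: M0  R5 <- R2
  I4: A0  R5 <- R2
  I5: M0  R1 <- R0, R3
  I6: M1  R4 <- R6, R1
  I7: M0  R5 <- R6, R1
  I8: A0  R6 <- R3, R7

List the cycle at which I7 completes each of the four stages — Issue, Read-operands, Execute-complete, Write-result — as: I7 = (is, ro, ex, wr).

t=1  I1 dispatched to M0
t=2  I1 operands ready, I2 dispatched to M1
t=3  I2 operands ready
t=7  I1 complete
t=8  R0←I1, I2 complete
t=9  R1←I2, I3 dispatched to M0
t=10  I3 operands ready
t=15  I3 complete
t=16  R5←I3
t=17  I4 dispatched to A0
t=18  I4 operands ready, I5 dispatched to M0
t=19  I4 complete, I5 operands ready, I6 dispatched to M1
t=20  R5←I4
t=24  I5 complete
t=25  R1←I5
t=26  I6 operands ready, I7 dispatched to M0
t=27  I7 operands ready, I8 dispatched to A0
t=28  I8 operands ready
t=29  I8 complete
t=30  R6←I8
t=31  I6 complete
t=32  R4←I6, I7 complete
t=33  R5←I7

I7 = (26, 27, 32, 33)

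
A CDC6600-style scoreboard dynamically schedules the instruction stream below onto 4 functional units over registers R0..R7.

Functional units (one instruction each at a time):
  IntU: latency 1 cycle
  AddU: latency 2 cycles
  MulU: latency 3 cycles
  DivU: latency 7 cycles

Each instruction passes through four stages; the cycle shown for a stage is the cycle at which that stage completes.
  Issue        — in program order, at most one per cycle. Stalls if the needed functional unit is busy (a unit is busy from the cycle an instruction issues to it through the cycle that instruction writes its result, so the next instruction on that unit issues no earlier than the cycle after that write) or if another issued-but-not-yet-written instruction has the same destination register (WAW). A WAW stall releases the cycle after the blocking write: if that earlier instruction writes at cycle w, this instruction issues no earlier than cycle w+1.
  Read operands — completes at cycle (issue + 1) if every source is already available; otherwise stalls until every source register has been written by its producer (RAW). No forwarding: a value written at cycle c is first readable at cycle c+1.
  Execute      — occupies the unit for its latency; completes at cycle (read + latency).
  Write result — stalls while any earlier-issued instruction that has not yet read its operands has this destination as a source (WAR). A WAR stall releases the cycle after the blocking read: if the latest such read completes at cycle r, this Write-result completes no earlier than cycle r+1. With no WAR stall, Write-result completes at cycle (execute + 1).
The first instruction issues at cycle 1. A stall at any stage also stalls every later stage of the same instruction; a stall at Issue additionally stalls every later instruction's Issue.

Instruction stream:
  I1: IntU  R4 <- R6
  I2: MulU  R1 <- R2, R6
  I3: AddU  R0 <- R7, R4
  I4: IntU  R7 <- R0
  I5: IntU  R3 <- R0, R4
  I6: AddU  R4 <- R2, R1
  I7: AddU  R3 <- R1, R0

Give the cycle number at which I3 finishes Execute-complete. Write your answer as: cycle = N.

  I1 | 1 | 2 | 3 | 4
  I2 | 2 | 3 | 6 | 7
  I3 | 3 | 5 | 7 | 8   RAW R4: wait I1 write@4
  I4 | 5 | 9 | 10 | 11   struct: IntU busy until I1 writes@4 · RAW R0: wait I3 write@8
  I5 | 12 | 13 | 14 | 15   struct: IntU busy until I4 writes@11
  I6 | 13 | 14 | 16 | 17
  I7 | 18 | 19 | 21 | 22   struct: AddU busy until I6 writes@17

cycle = 7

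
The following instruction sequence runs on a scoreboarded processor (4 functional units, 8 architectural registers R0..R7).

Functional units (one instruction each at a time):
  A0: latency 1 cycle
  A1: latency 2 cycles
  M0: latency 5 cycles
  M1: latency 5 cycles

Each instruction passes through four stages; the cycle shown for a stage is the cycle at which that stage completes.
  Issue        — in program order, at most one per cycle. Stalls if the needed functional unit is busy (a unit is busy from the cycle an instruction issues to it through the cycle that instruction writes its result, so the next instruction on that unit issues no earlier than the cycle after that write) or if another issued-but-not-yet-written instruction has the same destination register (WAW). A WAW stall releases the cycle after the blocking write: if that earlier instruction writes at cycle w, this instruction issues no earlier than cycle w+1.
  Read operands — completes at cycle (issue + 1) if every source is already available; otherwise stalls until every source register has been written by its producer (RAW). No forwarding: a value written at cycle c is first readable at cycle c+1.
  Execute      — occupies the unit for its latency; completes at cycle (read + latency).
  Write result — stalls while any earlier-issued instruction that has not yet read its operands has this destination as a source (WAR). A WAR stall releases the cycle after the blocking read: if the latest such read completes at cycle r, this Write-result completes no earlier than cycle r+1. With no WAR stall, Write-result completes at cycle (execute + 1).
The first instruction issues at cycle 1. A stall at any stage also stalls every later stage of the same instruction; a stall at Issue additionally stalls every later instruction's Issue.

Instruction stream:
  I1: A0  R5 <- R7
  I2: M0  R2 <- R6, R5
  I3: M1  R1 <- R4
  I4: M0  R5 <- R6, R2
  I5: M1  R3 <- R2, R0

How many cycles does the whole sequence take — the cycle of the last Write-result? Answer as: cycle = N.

cycle = 20

cycle 1: I1 issues→A0
cycle 2: I1 reads · I2 issues→M0
cycle 3: I1 exec-done · I3 issues→M1
cycle 4: I1 writes R5 · I3 reads
cycle 5: I2 reads
cycle 9: I3 exec-done
cycle 10: I2 exec-done · I3 writes R1
cycle 11: I2 writes R2
cycle 12: I4 issues→M0
cycle 13: I4 reads · I5 issues→M1
cycle 14: I5 reads
cycle 18: I4 exec-done
cycle 19: I4 writes R5 · I5 exec-done
cycle 20: I5 writes R3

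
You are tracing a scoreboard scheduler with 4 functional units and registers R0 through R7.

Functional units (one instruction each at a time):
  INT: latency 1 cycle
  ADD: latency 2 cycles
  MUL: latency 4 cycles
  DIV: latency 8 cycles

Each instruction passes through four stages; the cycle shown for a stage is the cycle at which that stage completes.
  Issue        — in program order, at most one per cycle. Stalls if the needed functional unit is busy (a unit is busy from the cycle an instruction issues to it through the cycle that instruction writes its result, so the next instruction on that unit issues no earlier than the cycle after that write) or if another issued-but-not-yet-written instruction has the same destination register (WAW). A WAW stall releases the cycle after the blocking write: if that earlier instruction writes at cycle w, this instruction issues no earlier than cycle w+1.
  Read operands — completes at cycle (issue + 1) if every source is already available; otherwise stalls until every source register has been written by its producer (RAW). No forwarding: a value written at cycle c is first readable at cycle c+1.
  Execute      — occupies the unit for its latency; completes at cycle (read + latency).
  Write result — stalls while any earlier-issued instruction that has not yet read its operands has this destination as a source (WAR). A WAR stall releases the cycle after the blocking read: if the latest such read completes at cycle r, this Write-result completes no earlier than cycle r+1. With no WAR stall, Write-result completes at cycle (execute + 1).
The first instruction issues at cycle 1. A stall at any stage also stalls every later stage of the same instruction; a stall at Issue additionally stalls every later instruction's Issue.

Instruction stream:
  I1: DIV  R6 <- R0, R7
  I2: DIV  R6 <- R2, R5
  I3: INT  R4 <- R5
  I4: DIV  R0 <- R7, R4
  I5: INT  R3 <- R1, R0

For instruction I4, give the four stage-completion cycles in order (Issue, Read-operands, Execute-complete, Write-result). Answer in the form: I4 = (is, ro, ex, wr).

I4 = (23, 24, 32, 33)

t=1  I1→DIV
t=2  I1 RO
t=10  I1 EX
t=11  I1 WR R6
t=12  I2→DIV
t=13  I2 RO; I3→INT
t=14  I3 RO
t=15  I3 EX
t=16  I3 WR R4
t=21  I2 EX
t=22  I2 WR R6
t=23  I4→DIV
t=24  I4 RO; I5→INT
t=32  I4 EX
t=33  I4 WR R0
t=34  I5 RO
t=35  I5 EX
t=36  I5 WR R3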